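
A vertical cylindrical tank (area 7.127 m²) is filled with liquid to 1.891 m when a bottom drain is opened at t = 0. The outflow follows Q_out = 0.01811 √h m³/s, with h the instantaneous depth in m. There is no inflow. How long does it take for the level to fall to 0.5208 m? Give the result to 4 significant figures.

514.3 s

A dh/dt = −Q_out = −0.01811 √h.
Separate and integrate: 2(√h − √h₀) = −(0.01811/A) t.
t = 2A(√h₀ − √h)/0.01811 = 2·7.127·(√1.891 − √0.5208)/0.01811
  = 14.2540 × (1.37514 − 0.721665) / 0.01811 = 514.334 s.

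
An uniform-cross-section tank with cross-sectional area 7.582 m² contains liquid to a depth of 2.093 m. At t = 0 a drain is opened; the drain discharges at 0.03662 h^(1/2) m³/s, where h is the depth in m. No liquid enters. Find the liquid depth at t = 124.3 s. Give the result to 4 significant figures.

1.315 m

A dh/dt = −Q_out = −0.03662 √h.
Separate and integrate: 2(√h − √h₀) = −(0.03662/A) t.
√h = √2.093 − 0.03662·124.3/(2·7.582) = 1.44672 − 0.300176 = 1.14654.
h = 1.14654² = 1.31456 m.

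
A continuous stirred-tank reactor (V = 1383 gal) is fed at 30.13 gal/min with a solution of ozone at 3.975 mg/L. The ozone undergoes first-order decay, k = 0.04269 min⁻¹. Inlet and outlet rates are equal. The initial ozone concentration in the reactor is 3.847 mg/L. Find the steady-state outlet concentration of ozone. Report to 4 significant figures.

1.343 mg/L

Species balance: V dC/dt = Q C_in − Q C − k V C.
At steady state: 0 = Q C_in − (Q + kV) C_ss, so C_ss = Q C_in/(Q + kV).
C_ss = 30.13·3.975/(30.13 + 0.04269·1383) = 119.767/89.1703 = 1.34312 mg/L.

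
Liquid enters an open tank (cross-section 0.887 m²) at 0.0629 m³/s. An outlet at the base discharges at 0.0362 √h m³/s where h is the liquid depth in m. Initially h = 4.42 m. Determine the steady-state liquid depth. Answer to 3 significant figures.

3.02 m

A dh/dt = Q_in − 0.0362 √h. Steady state requires inflow = outflow:
Q_in = 0.0362 √h_ss ⇒ √h_ss = 0.0629/0.0362 = 1.7376.
h_ss = 1.7376² = 3.0191 m. (Since h₀ = 4.42 m > h_ss, the level will fall toward this value.)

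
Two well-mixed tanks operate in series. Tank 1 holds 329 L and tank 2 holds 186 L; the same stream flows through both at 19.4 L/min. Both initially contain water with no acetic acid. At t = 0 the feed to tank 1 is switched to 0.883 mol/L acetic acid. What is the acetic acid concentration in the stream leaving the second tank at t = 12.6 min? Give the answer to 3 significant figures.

Species balance on tank i: dCᵢ/dt = (Cᵢ₋₁ − Cᵢ)/τᵢ with τᵢ = Vᵢ/Q.
τ₁ = 329/19.4 = 16.959 min; τ₂ = 186/19.4 = 9.5876 min.
Solving the cascade with C₁(0)=C₂(0)=0 gives C₂(t) = C_in[1 − (τ₁ e^(−t/τ₁) − τ₂ e^(−t/τ₂))/(τ₁ − τ₂)].
At t = 12.6: e^(−t/τ₁) = 0.47569, e^(−t/τ₂) = 0.26869.
C₂ = 0.883·[1 − (16.959·0.47569 − 9.5876·0.26869)/(7.3711)] = 0.883·0.25506 = 0.22521 mol/L.

0.225 mol/L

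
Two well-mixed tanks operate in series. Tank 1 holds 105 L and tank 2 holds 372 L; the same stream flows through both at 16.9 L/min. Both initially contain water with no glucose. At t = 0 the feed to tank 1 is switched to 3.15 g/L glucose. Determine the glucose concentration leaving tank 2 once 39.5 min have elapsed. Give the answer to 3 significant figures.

2.42 g/L

Time constants: τᵢ = Vᵢ/Q for each well-mixed tank.
τ₁ = 105/16.9 = 6.2130 min; τ₂ = 372/16.9 = 22.012 min.
Solving the cascade with C₁(0)=C₂(0)=0 gives C₂(t) = C_in[1 − (τ₁ e^(−t/τ₁) − τ₂ e^(−t/τ₂))/(τ₁ − τ₂)].
At t = 39.5: e^(−t/τ₁) = 0.0017335, e^(−t/τ₂) = 0.16621.
C₂ = 3.15·[1 − (6.2130·0.0017335 − 22.012·0.16621)/(-15.799)] = 3.15·0.76910 = 2.4227 g/L.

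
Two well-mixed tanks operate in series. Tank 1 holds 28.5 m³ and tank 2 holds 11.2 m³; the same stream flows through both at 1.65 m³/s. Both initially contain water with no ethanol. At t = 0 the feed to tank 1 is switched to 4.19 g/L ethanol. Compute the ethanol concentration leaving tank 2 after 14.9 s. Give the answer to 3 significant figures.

1.58 g/L

Species balance on tank i: dCᵢ/dt = (Cᵢ₋₁ − Cᵢ)/τᵢ with τᵢ = Vᵢ/Q.
τ₁ = 28.5/1.65 = 17.273 s; τ₂ = 11.2/1.65 = 6.7879 s.
Solving the cascade with C₁(0)=C₂(0)=0 gives C₂(t) = C_in[1 − (τ₁ e^(−t/τ₁) − τ₂ e^(−t/τ₂))/(τ₁ − τ₂)].
At t = 14.9: e^(−t/τ₁) = 0.42205, e^(−t/τ₂) = 0.11135.
C₂ = 4.19·[1 − (17.273·0.42205 − 6.7879·0.11135)/(10.485)] = 4.19·0.37680 = 1.5788 g/L.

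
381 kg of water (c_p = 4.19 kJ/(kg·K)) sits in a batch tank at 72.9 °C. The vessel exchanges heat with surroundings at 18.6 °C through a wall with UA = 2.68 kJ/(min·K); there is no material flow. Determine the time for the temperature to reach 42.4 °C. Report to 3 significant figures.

Unsteady energy balance on the tank contents: M c_p dT/dt = −UA(T − T_amb).
τ = M c_p/UA = 595.67 min; T_ss = T_amb = 18.600 °C.
T(t) = T_ss + (T₀ − T_ss)e^(−t/τ); set T = 42.4:
t = −τ ln[(T − T_ss)/(T₀ − T_ss)] = −595.67 · ln(0.43831) = 491.33 min.

491 min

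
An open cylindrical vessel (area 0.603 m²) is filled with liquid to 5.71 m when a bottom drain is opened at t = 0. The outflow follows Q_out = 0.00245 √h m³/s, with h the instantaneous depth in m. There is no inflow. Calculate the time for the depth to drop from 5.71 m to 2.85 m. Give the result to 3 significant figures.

345 s

Accumulation of liquid (constant cross-section A): A dh/dt = −0.00245 √h.
Separate and integrate: 2(√h − √h₀) = −(0.00245/A) t.
t = 2A(√h₀ − √h)/0.00245 = 2·0.603·(√5.71 − √2.85)/0.00245
  = 1.2060 × (2.3896 − 1.6882) / 0.00245 = 345.24 s.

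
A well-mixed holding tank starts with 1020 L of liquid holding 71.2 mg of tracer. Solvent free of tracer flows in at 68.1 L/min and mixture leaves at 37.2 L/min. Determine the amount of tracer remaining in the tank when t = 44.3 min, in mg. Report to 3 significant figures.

Total volume: dV/dt = Q_in − Q_out = 30.900 L/min, so V(t) = 1020 + 30.900 t and V(44.3) = 2388.9 L.
No tracer enters, so dm/dt = −Q_out · (m/V).
dm/m = −Q_out dt/(V₀ + 30.900 t); integrating gives ln(m/m₀) = −(Q_out/(Q_in−Q_out)) ln(V/V₀).
m = m₀ (V₀/V)^(Q_out/(Q_in−Q_out)) = 71.2 × (1020/2388.9)^(1.2039) = 25.558 mg.

25.6 mg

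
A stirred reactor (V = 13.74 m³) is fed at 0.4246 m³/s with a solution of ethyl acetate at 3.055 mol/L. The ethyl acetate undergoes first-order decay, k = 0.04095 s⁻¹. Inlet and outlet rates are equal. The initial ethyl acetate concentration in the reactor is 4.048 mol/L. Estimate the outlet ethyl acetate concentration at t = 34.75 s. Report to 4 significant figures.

1.539 mol/L

Accumulation = in − out − consumed: V dC/dt = Q C_in − Q C − k V C.
This is linear with rate a = Q/V + k = 0.0718525 s⁻¹.
C_ss = Q C_in/(Q + kV) = 1.31390 mol/L; C(t) = C_ss + (C₀ − C_ss) e^(−a t).
C(34.75) = 1.31390 + (2.73410)·e^(−0.0718525·34.75) = 1.31390 + (2.73410)·0.0823420 = 1.53903 mol/L.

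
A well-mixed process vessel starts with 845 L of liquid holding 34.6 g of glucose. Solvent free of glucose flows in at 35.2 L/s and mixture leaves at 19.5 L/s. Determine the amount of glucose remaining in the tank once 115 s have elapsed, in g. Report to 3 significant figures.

8.36 g

Let m(t) be the amount of glucose. Volume: V(t) = V₀ + (Q_in − Q_out) t = 845 + 15.700 t; V(115) = 2650.5 L.
Species balance (pure solvent in): dm/dt = −Q_out · m/V(t).
Separate: dm/m = −Q_out dt/V(t) ⇒ ln(m/m₀) = −(Q_out/(Q_in−Q_out)) ln(V/V₀).
m = m₀ (V₀/V)^(Q_out/(Q_in−Q_out)) = 34.6 × (845/2650.5)^(1.2420) = 8.3645 g.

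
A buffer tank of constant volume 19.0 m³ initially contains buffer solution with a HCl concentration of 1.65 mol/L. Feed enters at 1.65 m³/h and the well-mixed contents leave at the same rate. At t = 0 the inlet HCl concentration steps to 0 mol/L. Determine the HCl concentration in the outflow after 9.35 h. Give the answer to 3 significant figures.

0.733 mol/L

Unsteady species balance (constant V, well mixed): V dC/dt = Q(C_in − C).
Rewrite as dC/dt + C/τ = C_in/τ, τ = V/Q = 11.515 h.
Integrating: C(t) = C_in + (C₀ − C_in) e^(−t/τ).
C(9.35) = 0 + (1.65 − 0)·e^(−9.35/11.515) = 0 + (1.6500)·0.44398 = 0.73257 mol/L.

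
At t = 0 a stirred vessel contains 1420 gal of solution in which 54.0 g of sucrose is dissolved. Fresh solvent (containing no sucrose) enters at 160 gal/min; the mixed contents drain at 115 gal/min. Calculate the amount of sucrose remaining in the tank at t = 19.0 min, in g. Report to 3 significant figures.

Total volume: dV/dt = Q_in − Q_out = 45.000 gal/min, so V(t) = 1420 + 45.000 t and V(19.0) = 2275.0 gal.
Solute balance: dm/dt = 0 − Q_out C = −Q_out m/V(t).
Separate: dm/m = −Q_out dt/V(t) ⇒ ln(m/m₀) = −(Q_out/(Q_in−Q_out)) ln(V/V₀).
m = m₀ (V₀/V)^(Q_out/(Q_in−Q_out)) = 54.0 × (1420/2275.0)^(2.5556) = 16.192 g.

16.2 g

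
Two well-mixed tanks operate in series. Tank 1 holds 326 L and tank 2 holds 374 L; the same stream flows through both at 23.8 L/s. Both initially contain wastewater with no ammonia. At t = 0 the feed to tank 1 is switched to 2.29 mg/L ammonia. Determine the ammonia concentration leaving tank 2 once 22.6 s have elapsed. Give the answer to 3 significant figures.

Each tank obeys Vᵢ dCᵢ/dt = Q(Cᵢ₋₁ − Cᵢ), so τᵢ = Vᵢ/Q.
τ₁ = 326/23.8 = 13.697 s; τ₂ = 374/23.8 = 15.714 s.
Tank 1: C₁ = C_in(1 − e^(−t/τ₁)). Tank 2 (τ₁ ≠ τ₂): C₂ = C_in[1 − (τ₁ e^(−t/τ₁) − τ₂ e^(−t/τ₂))/(τ₁ − τ₂)].
At t = 22.6: e^(−t/τ₁) = 0.19206, e^(−t/τ₂) = 0.23736.
C₂ = 2.29·[1 − (13.697·0.19206 − 15.714·0.23736)/(-2.0168)] = 2.29·0.45500 = 1.0419 mg/L.

1.04 mg/L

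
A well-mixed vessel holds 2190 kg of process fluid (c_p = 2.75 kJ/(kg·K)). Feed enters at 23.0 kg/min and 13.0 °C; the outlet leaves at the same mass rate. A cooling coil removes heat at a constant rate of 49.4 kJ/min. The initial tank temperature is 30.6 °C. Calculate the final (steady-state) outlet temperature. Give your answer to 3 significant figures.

12.2 °C

Unsteady energy balance on the tank contents: M c_p dT/dt = ṁ c_p (T_in − T) − 49.4.
At steady state dT/dt = 0 ⇒ T_ss = T_in − Q̇/(ṁ c_p) = 13.0 − 49.4/(23.0·2.75) = 12.219 °C.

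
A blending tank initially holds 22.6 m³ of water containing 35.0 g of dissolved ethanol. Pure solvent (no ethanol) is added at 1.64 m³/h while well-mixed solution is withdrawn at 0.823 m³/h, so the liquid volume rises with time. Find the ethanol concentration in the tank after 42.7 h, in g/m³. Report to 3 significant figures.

Let m(t) be the amount of ethanol. Volume: V(t) = V₀ + (Q_in − Q_out) t = 22.6 + 0.81700 t; V(42.7) = 57.486 m³.
Solute balance: dm/dt = 0 − Q_out C = −Q_out m/V(t).
Separate: dm/m = −Q_out dt/V(t) ⇒ ln(m/m₀) = −(Q_out/(Q_in−Q_out)) ln(V/V₀).
m = m₀ (V₀/V)^(Q_out/(Q_in−Q_out)) = 35.0 × (22.6/57.486)^(1.0073) = 13.666 g.
C = m/V = 13.666/57.486 = 0.23773 g/m³.

0.238 g/m³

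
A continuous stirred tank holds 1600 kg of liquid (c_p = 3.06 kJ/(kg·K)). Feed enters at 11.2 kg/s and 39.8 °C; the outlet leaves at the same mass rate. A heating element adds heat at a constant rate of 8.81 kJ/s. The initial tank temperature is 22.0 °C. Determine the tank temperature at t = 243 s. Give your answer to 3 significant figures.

36.8 °C

M c_p dT/dt = ṁ c_p (T_in − T) + Q̇.
τ = M/ṁ = 142.86 s; T_ss = T_in + Q̇/(ṁ c_p) = 39.8 + 8.81/(11.2·3.06) = 40.057 °C.
T approaches T_ss exponentially: T(t) = T_ss + (T₀ − T_ss) e^(−t/τ).
T(243) = 40.057 + (-18.057)·e^(−243/142.86) = 40.057 + (-18.057)·0.18250 = 36.762 °C.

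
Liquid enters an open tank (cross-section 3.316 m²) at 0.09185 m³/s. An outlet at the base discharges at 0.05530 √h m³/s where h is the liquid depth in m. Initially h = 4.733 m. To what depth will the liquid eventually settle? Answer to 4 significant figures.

Level balance: A dh/dt = 0.09185 − 0.05530 √h. Setting dh/dt = 0:
Q_in = 0.05530 √h_ss ⇒ √h_ss = 0.09185/0.05530 = 1.66094.
h_ss = 1.66094² = 2.75872 m. (Since h₀ = 4.733 m > h_ss, the level will fall toward this value.)

2.759 m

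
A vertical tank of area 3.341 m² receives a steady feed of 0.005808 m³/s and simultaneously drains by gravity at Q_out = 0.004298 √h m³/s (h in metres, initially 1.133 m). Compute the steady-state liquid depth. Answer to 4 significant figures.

Accumulation of liquid (constant cross-section A): A dh/dt = Q_in − 0.004298 √h. At steady state dh/dt = 0:
Q_in = 0.004298 √h_ss ⇒ √h_ss = 0.005808/0.004298 = 1.35133.
h_ss = 1.35133² = 1.82608 m. (Since h₀ = 1.133 m < h_ss, the level will rise toward this value.)

1.826 m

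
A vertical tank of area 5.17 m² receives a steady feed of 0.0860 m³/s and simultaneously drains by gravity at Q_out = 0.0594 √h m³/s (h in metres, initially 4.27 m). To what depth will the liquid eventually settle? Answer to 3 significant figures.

2.10 m

Level balance: A dh/dt = 0.0860 − 0.0594 √h. Setting dh/dt = 0:
Q_in = 0.0594 √h_ss ⇒ √h_ss = 0.0860/0.0594 = 1.4478.
h_ss = 1.4478² = 2.0962 m. (Since h₀ = 4.27 m > h_ss, the level will fall toward this value.)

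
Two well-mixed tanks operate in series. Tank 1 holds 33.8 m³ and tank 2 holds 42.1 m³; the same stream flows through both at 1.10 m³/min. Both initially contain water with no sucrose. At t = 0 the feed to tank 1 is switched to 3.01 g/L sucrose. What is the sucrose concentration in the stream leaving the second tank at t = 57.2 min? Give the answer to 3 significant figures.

Time constants: τᵢ = Vᵢ/Q for each well-mixed tank.
τ₁ = 33.8/1.10 = 30.727 min; τ₂ = 42.1/1.10 = 38.273 min.
Tank 1: C₁ = C_in(1 − e^(−t/τ₁)). Tank 2 (τ₁ ≠ τ₂): C₂ = C_in[1 − (τ₁ e^(−t/τ₁) − τ₂ e^(−t/τ₂))/(τ₁ − τ₂)].
At t = 57.2: e^(−t/τ₁) = 0.15543, e^(−t/τ₂) = 0.22435.
C₂ = 3.01·[1 − (30.727·0.15543 − 38.273·0.22435)/(-7.5455)] = 3.01·0.49499 = 1.4899 g/L.

1.49 g/L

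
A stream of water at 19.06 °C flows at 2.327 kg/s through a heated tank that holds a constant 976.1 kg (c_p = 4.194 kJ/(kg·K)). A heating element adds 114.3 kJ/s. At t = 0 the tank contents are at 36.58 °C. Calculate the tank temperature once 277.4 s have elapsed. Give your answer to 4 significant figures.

Unsteady energy balance on the tank contents: M c_p dT/dt = ṁ c_p (T_in − T) + 114.3.
τ = M/ṁ = 419.467 s; T_ss = T_in + Q̇/(ṁ c_p) = 19.06 + 114.3/(2.327·4.194) = 30.7717 °C.
T approaches T_ss exponentially: T(t) = T_ss + (T₀ − T_ss) e^(−t/τ).
T(277.4) = 30.7717 + (5.80826)·e^(−277.4/419.467) = 30.7717 + (5.80826)·0.516172 = 33.7698 °C.

33.77 °C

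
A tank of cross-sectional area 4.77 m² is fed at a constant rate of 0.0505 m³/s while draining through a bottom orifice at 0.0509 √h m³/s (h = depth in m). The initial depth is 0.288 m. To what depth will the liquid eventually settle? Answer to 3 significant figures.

0.984 m

Level balance: A dh/dt = 0.0505 − 0.0509 √h. Setting dh/dt = 0:
Q_in = 0.0509 √h_ss ⇒ √h_ss = 0.0505/0.0509 = 0.99214.
h_ss = 0.99214² = 0.98434 m. (Since h₀ = 0.288 m < h_ss, the level will rise toward this value.)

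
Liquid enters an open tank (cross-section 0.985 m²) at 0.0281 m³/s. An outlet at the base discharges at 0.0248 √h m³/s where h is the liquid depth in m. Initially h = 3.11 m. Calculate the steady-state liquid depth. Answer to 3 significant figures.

Mass balance (ρ constant): A dh/dt = Q_in − 0.0248 √h. At steady state dh/dt = 0:
Q_in = 0.0248 √h_ss ⇒ √h_ss = 0.0281/0.0248 = 1.1331.
h_ss = 1.1331² = 1.2838 m. (Since h₀ = 3.11 m > h_ss, the level will fall toward this value.)

1.28 m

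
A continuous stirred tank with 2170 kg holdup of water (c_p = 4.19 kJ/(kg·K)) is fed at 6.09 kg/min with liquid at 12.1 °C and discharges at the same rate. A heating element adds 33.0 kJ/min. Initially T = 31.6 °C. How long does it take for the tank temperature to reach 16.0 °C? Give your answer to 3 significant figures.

693 min

M c_p dT/dt = ṁ c_p (T_in − T) + Q̇.
τ = M/ṁ = 356.32 min; T_ss = T_in + Q̇/(ṁ c_p) = 13.393 °C.
T(t) = T_ss + (T₀ − T_ss) e^(−t/τ). Set T = 16.0:
e^(−t/τ) = (16.0 − 13.393)/(31.6 − 13.393) = 0.14317
t = −356.32 · ln(0.14317) = 692.58 min.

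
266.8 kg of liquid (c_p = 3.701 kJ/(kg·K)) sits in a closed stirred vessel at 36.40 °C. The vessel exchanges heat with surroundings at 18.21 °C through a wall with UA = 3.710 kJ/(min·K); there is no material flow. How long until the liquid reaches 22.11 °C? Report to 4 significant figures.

Lumped-capacitance energy balance: M c_p dT/dt = UA(T_amb − T).
τ = M c_p/UA = 266.153 min; T_ss = T_amb = 18.2100 °C.
T(t) = T_ss + (T₀ − T_ss)e^(−t/τ); set T = 22.11:
t = −τ ln[(T − T_ss)/(T₀ − T_ss)] = −266.153 · ln(0.214404) = 409.847 min.

409.8 min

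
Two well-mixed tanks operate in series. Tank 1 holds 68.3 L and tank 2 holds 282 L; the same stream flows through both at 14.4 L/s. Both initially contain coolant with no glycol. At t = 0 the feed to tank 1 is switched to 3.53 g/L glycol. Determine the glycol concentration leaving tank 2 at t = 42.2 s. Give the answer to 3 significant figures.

Each tank obeys Vᵢ dCᵢ/dt = Q(Cᵢ₋₁ − Cᵢ), so τᵢ = Vᵢ/Q.
τ₁ = 68.3/14.4 = 4.7431 s; τ₂ = 282/14.4 = 19.583 s.
Solving the cascade with C₁(0)=C₂(0)=0 gives C₂(t) = C_in[1 − (τ₁ e^(−t/τ₁) − τ₂ e^(−t/τ₂))/(τ₁ − τ₂)].
At t = 42.2: e^(−t/τ₁) = 0.00013677, e^(−t/τ₂) = 0.11592.
C₂ = 3.53·[1 − (4.7431·0.00013677 − 19.583·0.11592)/(-14.840)] = 3.53·0.84708 = 2.9902 g/L.

2.99 g/L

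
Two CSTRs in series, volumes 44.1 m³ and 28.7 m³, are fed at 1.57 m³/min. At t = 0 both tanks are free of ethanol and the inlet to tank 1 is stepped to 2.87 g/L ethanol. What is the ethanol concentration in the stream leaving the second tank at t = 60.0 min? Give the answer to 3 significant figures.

2.10 g/L

Time constants: τᵢ = Vᵢ/Q for each well-mixed tank.
τ₁ = 44.1/1.57 = 28.089 min; τ₂ = 28.7/1.57 = 18.280 min.
Solving the cascade with C₁(0)=C₂(0)=0 gives C₂(t) = C_in[1 − (τ₁ e^(−t/τ₁) − τ₂ e^(−t/τ₂))/(τ₁ − τ₂)].
At t = 60.0: e^(−t/τ₁) = 0.11812, e^(−t/τ₂) = 0.037544.
C₂ = 2.87·[1 − (28.089·0.11812 − 18.280·0.037544)/(9.8089)] = 2.87·0.73172 = 2.1000 g/L.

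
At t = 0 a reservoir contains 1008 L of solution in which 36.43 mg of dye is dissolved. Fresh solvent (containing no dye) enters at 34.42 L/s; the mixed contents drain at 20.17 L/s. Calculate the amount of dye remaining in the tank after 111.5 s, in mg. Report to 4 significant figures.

Total volume: dV/dt = Q_in − Q_out = 14.2500 L/s, so V(t) = 1008 + 14.2500 t and V(111.5) = 2596.88 L.
Species balance (pure solvent in): dm/dt = −Q_out · m/V(t).
dm/m = −Q_out dt/(V₀ + 14.2500 t); integrating gives ln(m/m₀) = −(Q_out/(Q_in−Q_out)) ln(V/V₀).
m = m₀ (V₀/V)^(Q_out/(Q_in−Q_out)) = 36.43 × (1008/2596.88)^(1.41544) = 9.54393 mg.

9.544 mg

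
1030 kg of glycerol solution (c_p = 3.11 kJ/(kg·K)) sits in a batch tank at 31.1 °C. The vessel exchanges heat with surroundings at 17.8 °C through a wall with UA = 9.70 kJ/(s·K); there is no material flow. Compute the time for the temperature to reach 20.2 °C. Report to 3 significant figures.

565 s

Heat balance on the well-mixed liquid: M c_p dT/dt = −UA(T − T_amb).
τ = M c_p/UA = 330.24 s; T_ss = T_amb = 17.800 °C.
T(t) = T_ss + (T₀ − T_ss)e^(−t/τ); set T = 20.2:
t = −τ ln[(T − T_ss)/(T₀ − T_ss)] = −330.24 · ln(0.18045) = 565.46 s.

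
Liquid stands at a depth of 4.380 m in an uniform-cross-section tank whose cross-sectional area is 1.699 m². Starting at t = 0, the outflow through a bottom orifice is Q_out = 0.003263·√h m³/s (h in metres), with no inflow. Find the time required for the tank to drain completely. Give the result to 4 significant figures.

With no inflow, A dh/dt = −0.003263 √h.
Separate and integrate: 2(√h − √h₀) = −(0.003263/A) t.
Set h = 0: 2√h₀ = (0.003263/A) t_empty ⇒ t_empty = 2A√h₀/0.003263.
t_empty = 2·1.699·√4.380/0.003263 = 3.39800·2.09284/0.003263 = 2179.43 s.

2179 s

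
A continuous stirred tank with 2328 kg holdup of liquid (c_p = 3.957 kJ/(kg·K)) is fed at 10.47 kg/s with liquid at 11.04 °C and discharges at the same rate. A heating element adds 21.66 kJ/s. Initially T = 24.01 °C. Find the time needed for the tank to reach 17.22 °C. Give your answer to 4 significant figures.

175.3 s

First-law balance (no shaft work): M c_p dT/dt = ṁ c_p (T_in − T) + 21.66.
τ = M/ṁ = 222.350 s; T_ss = T_in + Q̇/(ṁ c_p) = 11.5628 °C.
T(t) = T_ss + (T₀ − T_ss) e^(−t/τ). Set T = 17.22:
e^(−t/τ) = (17.22 − 11.5628)/(24.01 − 11.5628) = 0.454495
t = −222.350 · ln(0.454495) = 175.338 s.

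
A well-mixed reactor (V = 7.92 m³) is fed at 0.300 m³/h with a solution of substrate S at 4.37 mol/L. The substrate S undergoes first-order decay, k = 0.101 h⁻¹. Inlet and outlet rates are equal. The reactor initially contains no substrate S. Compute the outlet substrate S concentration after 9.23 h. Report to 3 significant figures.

V dC/dt = Q(C_in − C) − k V C.
dC/dt = (Q/V) C_in − (Q/V + k) C; effective rate a = Q/V + k = 0.037879 + 0.101 = 0.13888 h⁻¹.
C_ss = Q C_in/(Q + kV) = 1.1919 mol/L; C(t) = C_ss + (C₀ − C_ss) e^(−a t).
C(9.23) = 1.1919 + (-1.1919)·e^(−0.13888·9.23) = 1.1919 + (-1.1919)·0.27752 = 0.86112 mol/L.

0.861 mol/L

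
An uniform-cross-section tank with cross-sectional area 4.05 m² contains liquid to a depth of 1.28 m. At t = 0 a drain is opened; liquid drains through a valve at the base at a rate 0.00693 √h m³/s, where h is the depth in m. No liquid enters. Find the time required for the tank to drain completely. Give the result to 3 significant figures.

1320 s

With no inflow, A dh/dt = −0.00693 √h.
This is separable: 2 d(√h)/dt = −0.00693/A, so √h = √h₀ − (0.00693/(2A)) t.
Set h = 0: 2√h₀ = (0.00693/A) t_empty ⇒ t_empty = 2A√h₀/0.00693.
t_empty = 2·4.05·√1.28/0.00693 = 8.1000·1.1314/0.00693 = 1322.4 s.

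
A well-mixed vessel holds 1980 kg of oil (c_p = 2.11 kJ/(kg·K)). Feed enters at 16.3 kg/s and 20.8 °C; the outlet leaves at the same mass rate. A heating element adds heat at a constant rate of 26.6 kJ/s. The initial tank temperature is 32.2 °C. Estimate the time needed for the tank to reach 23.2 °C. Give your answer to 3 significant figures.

Unsteady energy balance on the tank contents: M c_p dT/dt = ṁ c_p (T_in − T) + 26.6.
τ = M/ṁ = 121.47 s; T_ss = T_in + Q̇/(ṁ c_p) = 21.573 °C.
T(t) = T_ss + (T₀ − T_ss) e^(−t/τ). Set T = 23.2:
e^(−t/τ) = (23.2 − 21.573)/(32.2 − 21.573) = 0.15307
t = −121.47 · ln(0.15307) = 227.99 s.

228 s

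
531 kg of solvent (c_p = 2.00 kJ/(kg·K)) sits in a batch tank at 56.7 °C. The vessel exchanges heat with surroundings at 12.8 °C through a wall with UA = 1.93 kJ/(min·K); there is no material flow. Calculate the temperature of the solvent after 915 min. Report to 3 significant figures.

21.1 °C

Lumped-capacitance energy balance: M c_p dT/dt = UA(T_amb − T).
dT/dt = (T_ss − T)/τ with T_ss = T_amb = 12.800 °C, τ = M c_p/UA = 531·2.00/1.93 = 550.26 min.
Integrating: T(t) = T_ss + (T₀ − T_ss) e^(−t/τ).
T(915) = 12.800 + (43.900)·0.18960 = 21.123 °C.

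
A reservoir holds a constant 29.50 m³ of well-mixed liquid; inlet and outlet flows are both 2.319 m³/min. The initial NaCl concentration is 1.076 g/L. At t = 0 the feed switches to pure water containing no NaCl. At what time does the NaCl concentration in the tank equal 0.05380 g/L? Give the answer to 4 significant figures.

38.11 min

Species balance on the tank: V dC/dt = Q(C_in − C), so τ = V/Q = 12.7210 min.
C(t) = C_in + (C₀ − C_in) e^(−t/τ). Set C = 0.05380 and solve for t:
e^(−t/τ) = (C − C_in)/(C₀ − C_in) = (0.05380 − 0)/(1.076 − 0) = 0.0500000
t = −τ ln(…) = 12.7210 × 2.99573 = 38.1087 min.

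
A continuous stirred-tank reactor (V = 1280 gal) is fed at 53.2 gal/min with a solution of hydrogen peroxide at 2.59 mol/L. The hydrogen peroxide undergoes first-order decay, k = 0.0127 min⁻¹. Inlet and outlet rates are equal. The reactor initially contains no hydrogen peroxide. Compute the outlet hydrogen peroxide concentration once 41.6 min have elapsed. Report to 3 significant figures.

1.78 mol/L

Species balance: V dC/dt = Q C_in − Q C − k V C.
dC/dt = (Q/V) C_in − (Q/V + k) C; effective rate a = Q/V + k = 0.041563 + 0.0127 = 0.054263 min⁻¹.
C_ss = Q C_in/(Q + kV) = 1.9838 mol/L; C(t) = C_ss + (C₀ − C_ss) e^(−a t).
C(41.6) = 1.9838 + (-1.9838)·e^(−0.054263·41.6) = 1.9838 + (-1.9838)·0.10463 = 1.7762 mol/L.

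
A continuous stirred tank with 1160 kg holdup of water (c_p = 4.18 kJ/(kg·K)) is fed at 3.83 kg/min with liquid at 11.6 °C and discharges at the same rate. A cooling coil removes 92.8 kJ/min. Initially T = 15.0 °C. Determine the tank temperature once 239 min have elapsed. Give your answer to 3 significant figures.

9.98 °C

M c_p dT/dt = ṁ c_p (T_in − T) − Q̇.
Rearrange: dT/dt = (T_ss − T)/τ with τ = M/ṁ = 302.87 min and T_ss = T_in − Q̇/(ṁ c_p) = 5.8034 °C.
Integrating: T(t) = T_ss + (T₀ − T_ss) e^(−t/τ).
T(239) = 5.8034 + (9.1966)·e^(−239/302.87) = 5.8034 + (9.1966)·0.45425 = 9.9809 °C.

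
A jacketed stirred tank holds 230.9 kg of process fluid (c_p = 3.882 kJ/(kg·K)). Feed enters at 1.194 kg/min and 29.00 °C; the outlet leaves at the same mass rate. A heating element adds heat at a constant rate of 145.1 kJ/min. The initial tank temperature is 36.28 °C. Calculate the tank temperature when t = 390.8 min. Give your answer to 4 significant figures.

57.12 °C

First-law balance (no shaft work): M c_p dT/dt = ṁ c_p (T_in − T) + 145.1.
τ = M/ṁ = 193.384 min; T_ss = T_in + Q̇/(ṁ c_p) = 29.00 + 145.1/(1.194·3.882) = 60.3046 °C.
T approaches T_ss exponentially: T(t) = T_ss + (T₀ − T_ss) e^(−t/τ).
T(390.8) = 60.3046 + (-24.0246)·e^(−390.8/193.384) = 60.3046 + (-24.0246)·0.132542 = 57.1203 °C.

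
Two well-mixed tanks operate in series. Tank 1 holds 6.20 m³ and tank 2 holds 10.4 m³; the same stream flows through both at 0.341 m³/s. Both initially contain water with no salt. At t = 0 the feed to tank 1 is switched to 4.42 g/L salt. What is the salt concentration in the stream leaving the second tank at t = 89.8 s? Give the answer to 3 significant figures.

Each tank obeys Vᵢ dCᵢ/dt = Q(Cᵢ₋₁ − Cᵢ), so τᵢ = Vᵢ/Q.
τ₁ = 6.20/0.341 = 18.182 s; τ₂ = 10.4/0.341 = 30.499 s.
Solving the cascade with C₁(0)=C₂(0)=0 gives C₂(t) = C_in[1 − (τ₁ e^(−t/τ₁) − τ₂ e^(−t/τ₂))/(τ₁ − τ₂)].
At t = 89.8: e^(−t/τ₁) = 0.0071618, e^(−t/τ₂) = 0.052633.
C₂ = 4.42·[1 − (18.182·0.0071618 − 30.499·0.052633)/(-12.317)] = 4.42·0.88024 = 3.8907 g/L.

3.89 g/L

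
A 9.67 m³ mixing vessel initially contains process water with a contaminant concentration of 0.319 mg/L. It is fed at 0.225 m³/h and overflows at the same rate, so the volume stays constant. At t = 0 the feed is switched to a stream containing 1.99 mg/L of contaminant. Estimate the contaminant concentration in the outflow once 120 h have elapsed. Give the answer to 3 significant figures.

1.89 mg/L

Accumulation = in − out for the solute gives V dC/dt = Q(C_in − C).
Time constant τ = V/Q = 9.67/0.225 = 42.978 h.
This is linear first-order; C(t) = C_in + (C₀ − C_in) e^(−t/τ).
C(120) = 1.99 + (0.319 − 1.99)·e^(−120/42.978) = 1.99 + (-1.6710)·0.061290 = 1.8876 mg/L.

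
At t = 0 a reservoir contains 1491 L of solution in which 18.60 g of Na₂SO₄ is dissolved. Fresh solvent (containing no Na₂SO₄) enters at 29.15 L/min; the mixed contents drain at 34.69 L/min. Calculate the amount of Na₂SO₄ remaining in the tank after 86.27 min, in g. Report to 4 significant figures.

1.654 g

Total volume: dV/dt = Q_in − Q_out = -5.54000 L/min, so V(t) = 1491 − 5.54000 t and V(86.27) = 1013.06 L.
Species balance (pure solvent in): dm/dt = −Q_out · m/V(t).
Separate: dm/m = −Q_out dt/V(t) ⇒ ln(m/m₀) = −(Q_out/(Q_in−Q_out)) ln(V/V₀).
m = m₀ (V₀/V)^(Q_out/(Q_in−Q_out)) = 18.60 × (1491/1013.06)^(-6.26173) = 1.65402 g.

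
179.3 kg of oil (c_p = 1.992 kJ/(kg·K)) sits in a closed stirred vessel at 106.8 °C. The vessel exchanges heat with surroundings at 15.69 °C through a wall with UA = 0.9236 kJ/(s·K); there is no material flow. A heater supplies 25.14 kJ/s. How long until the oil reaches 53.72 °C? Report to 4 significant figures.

M c_p dT/dt = −UA(T − T_amb) + Q̇.
τ = M c_p/UA = 386.710 s; T_ss = T_amb + Q̇/UA = 15.69 + 25.14/0.9236 = 42.9096 °C.
T(t) = T_ss + (T₀ − T_ss)e^(−t/τ); set T = 53.72:
t = −τ ln[(T − T_ss)/(T₀ − T_ss)] = −386.710 · ln(0.169203) = 687.052 s.

687.1 s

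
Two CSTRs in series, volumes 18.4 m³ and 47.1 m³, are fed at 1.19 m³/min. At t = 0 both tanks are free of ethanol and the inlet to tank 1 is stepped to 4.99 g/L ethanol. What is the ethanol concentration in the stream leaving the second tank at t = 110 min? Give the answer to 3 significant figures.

Species balance on tank i: dCᵢ/dt = (Cᵢ₋₁ − Cᵢ)/τᵢ with τᵢ = Vᵢ/Q.
τ₁ = 18.4/1.19 = 15.462 min; τ₂ = 47.1/1.19 = 39.580 min.
Solving the cascade with C₁(0)=C₂(0)=0 gives C₂(t) = C_in[1 − (τ₁ e^(−t/τ₁) − τ₂ e^(−t/τ₂))/(τ₁ − τ₂)].
At t = 110: e^(−t/τ₁) = 0.00081353, e^(−t/τ₂) = 0.062089.
C₂ = 4.99·[1 − (15.462·0.00081353 − 39.580·0.062089)/(-24.118)] = 4.99·0.89863 = 4.4841 g/L.

4.48 g/L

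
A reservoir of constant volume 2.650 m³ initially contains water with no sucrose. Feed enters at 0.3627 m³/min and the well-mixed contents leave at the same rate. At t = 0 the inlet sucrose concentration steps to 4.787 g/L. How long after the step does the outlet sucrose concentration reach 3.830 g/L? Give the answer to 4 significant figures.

11.76 min

Accumulation = in − out for the solute gives V dC/dt = Q(C_in − C), so τ = V/Q = 7.30631 min.
C(t) = C_in + (C₀ − C_in) e^(−t/τ). Set C = 3.830 and solve for t:
e^(−t/τ) = (C − C_in)/(C₀ − C_in) = (3.830 − 4.787)/(0 − 4.787) = 0.199916
t = −τ ln(…) = 7.30631 × 1.60986 = 11.7621 min.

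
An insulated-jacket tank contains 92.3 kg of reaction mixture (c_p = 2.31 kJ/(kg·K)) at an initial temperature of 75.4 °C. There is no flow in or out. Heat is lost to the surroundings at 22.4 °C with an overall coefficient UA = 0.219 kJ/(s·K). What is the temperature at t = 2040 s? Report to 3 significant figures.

Energy balance: M c_p dT/dt = −UA(T − T_amb).
dT/dt = (T_ss − T)/τ with T_ss = T_amb = 22.400 °C, τ = M c_p/UA = 92.3·2.31/0.219 = 973.58 s.
T approaches T_ss exponentially: T(t) = T_ss + (T₀ − T_ss) e^(−t/τ).
T(2040) = 22.400 + (53.000)·0.12302 = 28.920 °C.

28.9 °C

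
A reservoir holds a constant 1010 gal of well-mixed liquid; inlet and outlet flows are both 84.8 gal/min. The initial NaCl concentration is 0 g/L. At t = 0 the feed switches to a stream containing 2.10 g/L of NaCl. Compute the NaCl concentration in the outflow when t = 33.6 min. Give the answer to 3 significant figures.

1.97 g/L

Unsteady species balance (constant V, well mixed): V dC/dt = Q(C_in − C).
So dC/dt = (C_in − C)/τ with τ = V/Q = 1010/84.8 = 11.910 min.
Solution: C(t) = C_in + (C₀ − C_in) e^(−t/τ).
C(33.6) = 2.10 + (0 − 2.10)·e^(−33.6/11.910) = 2.10 + (-2.1000)·0.059542 = 1.9750 g/L.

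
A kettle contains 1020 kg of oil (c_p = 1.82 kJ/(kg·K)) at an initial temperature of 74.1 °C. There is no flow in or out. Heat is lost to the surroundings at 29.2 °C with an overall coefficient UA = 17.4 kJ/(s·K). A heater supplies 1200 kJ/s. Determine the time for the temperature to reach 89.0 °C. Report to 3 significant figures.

103 s

Lumped-capacitance energy balance: M c_p dT/dt = UA(T_amb − T) + Q̇.
τ = M c_p/UA = 106.69 s; T_ss = T_amb + Q̇/UA = 29.2 + 1200/17.4 = 98.166 °C.
T(t) = T_ss + (T₀ − T_ss)e^(−t/τ); set T = 89.0:
t = −τ ln[(T − T_ss)/(T₀ − T_ss)] = −106.69 · ln(0.38086) = 102.99 s.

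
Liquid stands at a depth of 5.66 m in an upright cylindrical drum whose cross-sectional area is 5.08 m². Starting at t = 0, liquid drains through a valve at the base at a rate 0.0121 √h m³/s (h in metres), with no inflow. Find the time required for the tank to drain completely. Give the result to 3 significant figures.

2000 s

With no inflow, A dh/dt = −0.0121 √h.
Separate and integrate: 2(√h − √h₀) = −(0.0121/A) t.
Tank is empty when √h = 0: t_empty = 2A√h₀/0.0121.
t_empty = 2·5.08·√5.66/0.0121 = 10.160·2.3791/0.0121 = 1997.6 s.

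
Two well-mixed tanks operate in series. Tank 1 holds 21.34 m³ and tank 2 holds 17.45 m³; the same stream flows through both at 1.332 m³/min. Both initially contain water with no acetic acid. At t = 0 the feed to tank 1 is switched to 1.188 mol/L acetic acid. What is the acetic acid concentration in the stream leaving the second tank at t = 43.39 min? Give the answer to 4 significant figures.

Species balance on tank i: dCᵢ/dt = (Cᵢ₋₁ − Cᵢ)/τᵢ with τᵢ = Vᵢ/Q.
τ₁ = 21.34/1.332 = 16.0210 min; τ₂ = 17.45/1.332 = 13.1006 min.
Tank 1: C₁ = C_in(1 − e^(−t/τ₁)). Tank 2 (τ₁ ≠ τ₂): C₂ = C_in[1 − (τ₁ e^(−t/τ₁) − τ₂ e^(−t/τ₂))/(τ₁ − τ₂)].
At t = 43.39: e^(−t/τ₁) = 0.0666489, e^(−t/τ₂) = 0.0364410.
C₂ = 1.188·[1 − (16.0210·0.0666489 − 13.1006·0.0364410)/(2.92042)] = 1.188·0.797842 = 0.947837 mol/L.

0.9478 mol/L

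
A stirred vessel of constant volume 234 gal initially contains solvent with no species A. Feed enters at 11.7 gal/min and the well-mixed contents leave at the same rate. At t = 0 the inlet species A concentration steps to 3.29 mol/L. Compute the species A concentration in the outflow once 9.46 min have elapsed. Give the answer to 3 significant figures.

Accumulation = in − out for the solute gives V dC/dt = Q(C_in − C).
Rewrite as dC/dt + C/τ = C_in/τ, τ = V/Q = 20.000 min.
C approaches C_in exponentially: C(t) = C_in + (C₀ − C_in) e^(−t/τ).
C(9.46) = 3.29 + (0 − 3.29)·e^(−9.46/20.000) = 3.29 + (-3.2900)·0.62313 = 1.2399 mol/L.

1.24 mol/L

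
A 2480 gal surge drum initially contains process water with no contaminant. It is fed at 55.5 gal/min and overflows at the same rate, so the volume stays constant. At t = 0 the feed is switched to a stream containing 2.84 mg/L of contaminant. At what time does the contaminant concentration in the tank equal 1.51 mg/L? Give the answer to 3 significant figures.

33.9 min

Species balance: V dC/dt = Q(C_in − C) ⇒ τ = V/Q = 44.685 min.
C(t) = C_in + (C₀ − C_in) e^(−t/τ). Set C = 1.51 and solve for t:
e^(−t/τ) = (C − C_in)/(C₀ − C_in) = (1.51 − 2.84)/(0 − 2.84) = 0.46831
t = −τ ln(…) = 44.685 × 0.75863 = 33.899 min.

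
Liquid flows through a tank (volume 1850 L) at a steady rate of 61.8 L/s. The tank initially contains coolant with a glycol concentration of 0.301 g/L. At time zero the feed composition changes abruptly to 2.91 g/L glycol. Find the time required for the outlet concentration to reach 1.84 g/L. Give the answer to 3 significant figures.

Species balance: V dC/dt = Q(C_in − C) ⇒ τ = V/Q = 29.935 s.
C(t) = C_in + (C₀ − C_in) e^(−t/τ). Set C = 1.84 and solve for t:
e^(−t/τ) = (C − C_in)/(C₀ − C_in) = (1.84 − 2.91)/(0.301 − 2.91) = 0.41012
t = −τ ln(…) = 29.935 × 0.89131 = 26.682 s.

26.7 s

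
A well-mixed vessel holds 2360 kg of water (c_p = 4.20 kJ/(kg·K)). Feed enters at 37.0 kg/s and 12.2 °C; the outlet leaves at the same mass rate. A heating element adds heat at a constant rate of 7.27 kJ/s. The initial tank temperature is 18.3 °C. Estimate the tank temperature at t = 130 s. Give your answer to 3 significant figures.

13.0 °C

Energy balance: M c_p dT/dt = ṁ c_p (T_in − T) + 7.27.
Rearrange: dT/dt = (T_ss − T)/τ with τ = M/ṁ = 63.784 s and T_ss = T_in + Q̇/(ṁ c_p) = 12.247 °C.
Solution: T(t) = T_ss + (T₀ − T_ss) e^(−t/τ).
T(130) = 12.247 + (6.0532)·e^(−130/63.784) = 12.247 + (6.0532)·0.13027 = 13.035 °C.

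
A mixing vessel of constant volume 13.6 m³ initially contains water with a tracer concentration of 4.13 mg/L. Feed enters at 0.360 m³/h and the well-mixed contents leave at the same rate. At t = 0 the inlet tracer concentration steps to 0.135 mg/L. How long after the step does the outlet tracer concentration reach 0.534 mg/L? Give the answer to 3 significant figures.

87.0 h

Accumulation = in − out for the solute gives V dC/dt = Q(C_in − C), so τ = V/Q = 37.778 h.
C(t) = C_in + (C₀ − C_in) e^(−t/τ). Set C = 0.534 and solve for t:
e^(−t/τ) = (C − C_in)/(C₀ − C_in) = (0.534 − 0.135)/(4.13 − 0.135) = 0.099875
t = −τ ln(…) = 37.778 × 2.3038 = 87.034 h.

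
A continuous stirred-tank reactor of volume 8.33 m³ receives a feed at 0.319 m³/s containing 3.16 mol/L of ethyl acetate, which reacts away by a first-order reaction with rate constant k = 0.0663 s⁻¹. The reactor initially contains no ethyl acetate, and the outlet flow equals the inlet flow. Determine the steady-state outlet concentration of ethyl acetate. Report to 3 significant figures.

1.16 mol/L

Accumulation = in − out − consumed: V dC/dt = Q C_in − Q C − k V C.
At steady state: 0 = Q C_in − (Q + kV) C_ss, so C_ss = Q C_in/(Q + kV).
C_ss = 0.319·3.16/(0.319 + 0.0663·8.33) = 1.0080/0.87128 = 1.1570 mol/L.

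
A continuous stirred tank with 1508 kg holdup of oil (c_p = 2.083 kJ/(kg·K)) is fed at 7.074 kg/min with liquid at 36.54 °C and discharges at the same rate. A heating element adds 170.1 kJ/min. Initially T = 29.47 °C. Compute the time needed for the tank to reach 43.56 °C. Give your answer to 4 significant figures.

301.5 min

M c_p dT/dt = ṁ c_p (T_in − T) + Q̇.
τ = M/ṁ = 213.175 min; T_ss = T_in + Q̇/(ṁ c_p) = 48.0838 °C.
T(t) = T_ss + (T₀ − T_ss) e^(−t/τ). Set T = 43.56:
e^(−t/τ) = (43.56 − 48.0838)/(29.47 − 48.0838) = 0.243036
t = −213.175 · ln(0.243036) = 301.546 min.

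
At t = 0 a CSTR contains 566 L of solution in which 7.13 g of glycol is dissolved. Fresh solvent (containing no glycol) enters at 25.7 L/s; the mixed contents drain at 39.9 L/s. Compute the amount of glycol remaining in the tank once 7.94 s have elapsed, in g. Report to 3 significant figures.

3.82 g

Total volume: dV/dt = Q_in − Q_out = -14.200 L/s, so V(t) = 566 − 14.200 t and V(7.94) = 453.25 L.
Species balance (pure solvent in): dm/dt = −Q_out · m/V(t).
Separate: dm/m = −Q_out dt/V(t) ⇒ ln(m/m₀) = −(Q_out/(Q_in−Q_out)) ln(V/V₀).
m = m₀ (V₀/V)^(Q_out/(Q_in−Q_out)) = 7.13 × (566/453.25)^(-2.8099) = 3.8195 g.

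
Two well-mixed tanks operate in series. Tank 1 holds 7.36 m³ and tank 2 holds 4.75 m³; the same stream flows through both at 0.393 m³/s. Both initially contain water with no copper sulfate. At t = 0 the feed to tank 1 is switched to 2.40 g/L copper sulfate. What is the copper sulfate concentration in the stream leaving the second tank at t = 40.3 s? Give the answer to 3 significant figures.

1.77 g/L

Each tank obeys Vᵢ dCᵢ/dt = Q(Cᵢ₋₁ − Cᵢ), so τᵢ = Vᵢ/Q.
τ₁ = 7.36/0.393 = 18.728 s; τ₂ = 4.75/0.393 = 12.087 s.
Solving the cascade with C₁(0)=C₂(0)=0 gives C₂(t) = C_in[1 − (τ₁ e^(−t/τ₁) − τ₂ e^(−t/τ₂))/(τ₁ − τ₂)].
At t = 40.3: e^(−t/τ₁) = 0.11626, e^(−t/τ₂) = 0.035640.
C₂ = 2.40·[1 − (18.728·0.11626 − 12.087·0.035640)/(6.6412)] = 2.40·0.73700 = 1.7688 g/L.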